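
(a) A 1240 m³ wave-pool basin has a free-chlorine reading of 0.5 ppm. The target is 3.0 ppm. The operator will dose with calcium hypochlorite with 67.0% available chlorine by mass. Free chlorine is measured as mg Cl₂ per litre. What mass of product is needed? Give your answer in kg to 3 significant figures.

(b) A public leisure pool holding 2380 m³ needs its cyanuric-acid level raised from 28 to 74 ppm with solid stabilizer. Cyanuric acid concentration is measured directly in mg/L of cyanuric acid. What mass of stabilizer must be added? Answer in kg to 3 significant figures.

(a) 4.63 kg; (b) 109 kg

(a) Volume: 1240 m³ = 1,240,000 L.
(a) Chlorine deficit: 3.0 − 0.5 = 2.5 ppm = 2.5 mg/L as Cl₂.
(a) Cl₂ equivalent needed: 2.5 mg/L × 1,240,000 L = 3,100,000 mg = 3100 g.
(a) Product at 67.0% available chlorine: 3100 / 0.67 = 4627 g.

(b) Volume: 2380 m³ = 2,380,000 L.
(b) CYA to add: (74 − 28) = 46 mg/L × 2,380,000 L = 109,500 g cyanuric acid.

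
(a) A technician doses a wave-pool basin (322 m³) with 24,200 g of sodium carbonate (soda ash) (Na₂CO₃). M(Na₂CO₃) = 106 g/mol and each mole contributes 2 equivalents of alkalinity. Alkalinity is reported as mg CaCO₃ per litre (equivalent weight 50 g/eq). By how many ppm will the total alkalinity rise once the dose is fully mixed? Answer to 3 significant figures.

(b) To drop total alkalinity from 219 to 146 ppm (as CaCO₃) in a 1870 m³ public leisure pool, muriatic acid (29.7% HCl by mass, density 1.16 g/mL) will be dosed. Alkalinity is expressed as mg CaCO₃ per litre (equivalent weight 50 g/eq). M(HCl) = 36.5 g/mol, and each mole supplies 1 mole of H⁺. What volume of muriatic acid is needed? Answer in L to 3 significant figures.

(a) 70.9 ppm; (b) 289 L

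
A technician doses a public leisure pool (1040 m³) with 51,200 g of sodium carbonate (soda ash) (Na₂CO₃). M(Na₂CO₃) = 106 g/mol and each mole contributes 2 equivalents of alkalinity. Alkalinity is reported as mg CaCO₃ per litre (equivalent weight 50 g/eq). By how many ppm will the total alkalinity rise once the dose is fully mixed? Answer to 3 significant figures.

46.4 ppm

Volume: 1040 m³ = 1,040,000 L.
Moles of Na₂CO₃: 51,200 g ÷ 106 g/mol = 483 mol → 966 eq of alkalinity.
As CaCO₃: 966 eq × 50 g/eq = 48,300 g.
Rise: 48,300 g / 1,040,000 L × 1000 = 46.44 mg/L.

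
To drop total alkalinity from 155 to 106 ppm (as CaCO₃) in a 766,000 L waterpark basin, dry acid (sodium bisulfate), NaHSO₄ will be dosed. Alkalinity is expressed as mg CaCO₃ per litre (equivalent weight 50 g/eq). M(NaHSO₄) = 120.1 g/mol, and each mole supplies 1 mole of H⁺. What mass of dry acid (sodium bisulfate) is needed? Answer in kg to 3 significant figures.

Alkalinity to neutralize: (155 − 106) = 49 mg/L as CaCO₃ × 766,000 L = 37,530 g as CaCO₃.
Equivalents of H⁺ required: 37,530 ÷ 50 g/eq = 750.7 eq = 750.7 mol NaHSO₄.
Mass of NaHSO₄: 750.7 × 120.1 = 90,160 g.

90.2 kg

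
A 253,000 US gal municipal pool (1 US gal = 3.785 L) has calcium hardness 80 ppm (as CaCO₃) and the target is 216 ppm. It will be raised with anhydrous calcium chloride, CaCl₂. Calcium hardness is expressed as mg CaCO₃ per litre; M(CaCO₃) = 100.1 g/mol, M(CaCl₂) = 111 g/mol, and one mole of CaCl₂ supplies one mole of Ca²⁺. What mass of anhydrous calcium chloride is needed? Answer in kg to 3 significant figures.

144 kg

Volume: 253,000 US gal × 3.785 L/gal = 957,605 L.
Hardness to add: (216 − 80) = 136 mg/L as CaCO₃ × 957,605 L = 130,200 g as CaCO₃.
Moles of Ca²⁺ (1 mol Ca²⁺ ≡ 1 mol CaCO₃): 130,200 / 100.1 g/mol = 1301 mol.
Mass of CaCl₂: 1301 × 111 = 144,400 g.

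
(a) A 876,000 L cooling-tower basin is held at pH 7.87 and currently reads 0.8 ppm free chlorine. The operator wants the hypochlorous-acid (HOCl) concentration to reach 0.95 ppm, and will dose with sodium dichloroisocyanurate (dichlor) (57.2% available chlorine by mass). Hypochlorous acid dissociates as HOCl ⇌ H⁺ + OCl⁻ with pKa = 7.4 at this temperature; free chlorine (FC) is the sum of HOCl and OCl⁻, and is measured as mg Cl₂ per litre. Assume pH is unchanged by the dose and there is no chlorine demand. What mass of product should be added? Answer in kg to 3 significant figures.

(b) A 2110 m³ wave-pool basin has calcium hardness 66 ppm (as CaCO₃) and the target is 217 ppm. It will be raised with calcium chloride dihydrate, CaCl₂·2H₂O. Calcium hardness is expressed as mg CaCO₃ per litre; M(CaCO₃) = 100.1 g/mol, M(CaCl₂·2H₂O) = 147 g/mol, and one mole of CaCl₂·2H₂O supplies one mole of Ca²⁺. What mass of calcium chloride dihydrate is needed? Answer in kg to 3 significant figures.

(a) [OCl⁻]/[HOCl] = 10^(pH − pKa) = 10^(7.87 − 7.4) = 2.951; fraction as HOCl = 1/(1 + 2.951) = 0.2531.
(a) Free chlorine required for 0.95 ppm HOCl: 0.95 / 0.2531 = 3.754 ppm.
(a) FC to add: 3.754 − 0.8 = 2.954 mg/L as Cl₂.
(a) Cl₂ equivalent: 2.954 mg/L × 876,000 L = 2587 g.
(a) Product at 57.2% available Cl: 2587 / 0.572 = 4523 g.

(b) Volume: 2110 m³ = 2,110,000 L.
(b) Hardness to add: (217 − 66) = 151 mg/L as CaCO₃ × 2,110,000 L = 318,600 g as CaCO₃.
(b) Moles of Ca²⁺ (1 mol Ca²⁺ ≡ 1 mol CaCO₃): 318,600 / 100.1 g/mol = 3183 mol.
(b) Mass of CaCl₂·2H₂O: 3183 × 147 = 467,900 g.

(a) 4.52 kg; (b) 468 kg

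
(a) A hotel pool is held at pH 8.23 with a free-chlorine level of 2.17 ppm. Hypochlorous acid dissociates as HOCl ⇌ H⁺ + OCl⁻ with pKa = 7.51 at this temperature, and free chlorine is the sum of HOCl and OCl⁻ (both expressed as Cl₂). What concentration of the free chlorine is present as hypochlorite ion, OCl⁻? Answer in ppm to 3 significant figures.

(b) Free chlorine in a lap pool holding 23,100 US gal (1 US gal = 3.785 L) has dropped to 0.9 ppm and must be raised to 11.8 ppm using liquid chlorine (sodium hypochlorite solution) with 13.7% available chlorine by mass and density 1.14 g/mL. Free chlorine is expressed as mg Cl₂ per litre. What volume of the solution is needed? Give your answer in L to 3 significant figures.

(a) 1.82 ppm; (b) 6.10 L

(a) [OCl⁻]/[HOCl] = 10^(pH − pKa) = 10^(8.23 − 7.51) = 10^0.72 = 5.248.
(a) Fraction as HOCl = 1 / (1 + 5.248) = 0.16.
(a) OCl⁻ = (1 − 0.16) × 2.17 ppm = 1.823 ppm.

(b) Volume: 23,100 US gal × 3.785 L/gal = 87,434 L.
(b) Chlorine deficit: 11.8 − 0.9 = 10.9 ppm = 10.9 mg/L as Cl₂.
(b) Cl₂ equivalent needed: 10.9 mg/L × 87,434 L = 953,000 mg = 953 g.
(b) Product at 13.7% available chlorine: 953 / 0.137 = 6956 g.
(b) Volume at density 1.14 g/mL: 6956 g ÷ 1.14 g/mL = 6102 mL.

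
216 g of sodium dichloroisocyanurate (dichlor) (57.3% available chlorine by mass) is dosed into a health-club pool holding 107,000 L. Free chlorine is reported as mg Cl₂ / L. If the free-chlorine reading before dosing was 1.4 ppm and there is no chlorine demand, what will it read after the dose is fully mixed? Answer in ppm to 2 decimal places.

2.56 ppm

Available chlorine delivered: 216 g × 0.573 = 123.8 g as Cl₂.
Concentration rise: 123.8 g / 107,000 L = 1.157 mg/L = 1.16 ppm.
Final FC: 1.4 + 1.16 = 2.56 ppm.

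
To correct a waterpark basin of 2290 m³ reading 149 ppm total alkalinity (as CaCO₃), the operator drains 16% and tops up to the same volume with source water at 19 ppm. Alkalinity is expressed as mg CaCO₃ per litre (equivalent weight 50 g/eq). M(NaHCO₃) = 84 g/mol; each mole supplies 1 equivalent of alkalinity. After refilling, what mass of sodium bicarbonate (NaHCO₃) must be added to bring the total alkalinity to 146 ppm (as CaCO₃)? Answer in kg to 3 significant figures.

68.5 kg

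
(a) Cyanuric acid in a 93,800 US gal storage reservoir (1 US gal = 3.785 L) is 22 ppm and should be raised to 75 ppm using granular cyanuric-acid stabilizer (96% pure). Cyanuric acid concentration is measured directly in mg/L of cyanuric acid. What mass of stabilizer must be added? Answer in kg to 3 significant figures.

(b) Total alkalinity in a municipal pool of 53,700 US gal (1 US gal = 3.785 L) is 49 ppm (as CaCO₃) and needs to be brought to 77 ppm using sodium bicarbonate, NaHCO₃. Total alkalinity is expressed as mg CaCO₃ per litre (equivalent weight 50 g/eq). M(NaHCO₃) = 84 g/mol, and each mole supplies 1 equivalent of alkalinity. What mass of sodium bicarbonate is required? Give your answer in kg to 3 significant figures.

(a) 19.6 kg; (b) 9.56 kg

(a) Volume: 93,800 US gal × 3.785 L/gal = 355,033 L.
(a) CYA to add: (75 − 22) = 53 mg/L × 355,033 L = 18,820 g cyanuric acid.
(a) At 96% purity: 18,820 / 0.96 = 19,600 g product.

(b) Volume: 53,700 US gal × 3.785 L/gal = 203,254 L.
(b) Alkalinity to add: (77 − 49) = 28 mg/L as CaCO₃ × 203,254 L = 5691 g as CaCO₃.
(b) Equivalents: 5691 g ÷ 50 g/eq = 113.8 eq.
(b) NaHCO₃ supplies 1 eq per mole → 113.8 mol.
(b) Mass: 113.8 mol × 84 g/mol = 9561 g.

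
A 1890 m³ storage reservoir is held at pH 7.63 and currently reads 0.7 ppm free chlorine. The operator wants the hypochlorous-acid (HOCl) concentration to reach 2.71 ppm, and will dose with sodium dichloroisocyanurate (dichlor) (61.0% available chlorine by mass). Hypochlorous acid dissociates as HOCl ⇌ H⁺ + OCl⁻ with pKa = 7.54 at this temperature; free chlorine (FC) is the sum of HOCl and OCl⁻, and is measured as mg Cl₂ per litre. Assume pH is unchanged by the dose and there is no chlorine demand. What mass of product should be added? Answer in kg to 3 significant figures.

Volume: 1890 m³ = 1,890,000 L.
[OCl⁻]/[HOCl] = 10^(pH − pKa) = 10^(7.63 − 7.54) = 1.23; fraction as HOCl = 1/(1 + 1.23) = 0.4484.
Free chlorine required for 2.71 ppm HOCl: 2.71 / 0.4484 = 6.044 ppm.
FC to add: 6.044 − 0.7 = 5.344 mg/L as Cl₂.
Cl₂ equivalent: 5.344 mg/L × 1,890,000 L = 10,100 g.
Product at 61.0% available Cl: 10,100 / 0.61 = 16,560 g.

16.6 kg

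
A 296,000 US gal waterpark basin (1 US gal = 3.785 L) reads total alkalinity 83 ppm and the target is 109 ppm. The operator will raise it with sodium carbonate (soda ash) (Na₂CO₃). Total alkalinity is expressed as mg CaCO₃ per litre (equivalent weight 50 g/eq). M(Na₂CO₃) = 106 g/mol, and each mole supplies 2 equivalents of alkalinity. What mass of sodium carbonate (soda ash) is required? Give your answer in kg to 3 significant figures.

30.9 kg

Volume: 296,000 US gal × 3.785 L/gal = 1,120,360 L.
Alkalinity to add: (109 − 83) = 26 mg/L as CaCO₃ × 1,120,360 L = 29,130 g as CaCO₃.
Equivalents: 29,130 g ÷ 50 g/eq = 582.6 eq.
Each mole of Na₂CO₃ supplies 2 eq, so 582.6 / 2 = 291.3 mol.
Mass: 291.3 mol × 106 g/mol = 30,880 g.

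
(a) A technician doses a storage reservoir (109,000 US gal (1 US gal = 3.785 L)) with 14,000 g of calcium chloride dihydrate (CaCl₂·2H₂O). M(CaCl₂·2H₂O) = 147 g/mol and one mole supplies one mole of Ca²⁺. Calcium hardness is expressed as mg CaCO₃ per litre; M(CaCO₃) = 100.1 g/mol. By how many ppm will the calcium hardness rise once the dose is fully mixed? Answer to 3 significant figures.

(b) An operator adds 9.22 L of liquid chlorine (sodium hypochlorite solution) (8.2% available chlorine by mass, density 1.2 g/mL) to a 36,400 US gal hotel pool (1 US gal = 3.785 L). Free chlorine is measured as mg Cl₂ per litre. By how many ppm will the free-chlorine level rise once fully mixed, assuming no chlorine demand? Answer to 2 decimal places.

(a) Volume: 109,000 US gal × 3.785 L/gal = 412,565 L.
(a) Moles of Ca²⁺: 14,000 g ÷ 147 g/mol = 95.24 mol.
(a) As CaCO₃: 95.24 mol × 100.1 g/mol = 9533 g.
(a) Rise: 9533 g / 412,565 L × 1000 = 23.11 mg/L.

(b) Volume: 36,400 US gal × 3.785 L/gal = 137,774 L.
(b) Mass of solution: 9.22 L × 1000 mL/L × 1.2 g/mL = 11,060 g.
(b) Available chlorine delivered: 11,060 g × 0.082 = 907.2 g as Cl₂.
(b) Concentration rise: 907.2 g / 137,774 L = 6.585 mg/L = 6.59 ppm.

(a) 23.1 ppm; (b) 6.59 ppm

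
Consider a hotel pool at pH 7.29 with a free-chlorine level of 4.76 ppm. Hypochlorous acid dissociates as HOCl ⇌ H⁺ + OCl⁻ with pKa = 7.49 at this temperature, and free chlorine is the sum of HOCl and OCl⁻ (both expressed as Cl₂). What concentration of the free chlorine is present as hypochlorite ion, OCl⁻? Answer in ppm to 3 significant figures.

[OCl⁻]/[HOCl] = 10^(pH − pKa) = 10^(7.29 − 7.49) = 10^-0.20 = 0.631.
Fraction as HOCl = 1 / (1 + 0.631) = 0.6131.
OCl⁻ = (1 − 0.6131) × 4.76 ppm = 1.841 ppm.

1.84 ppm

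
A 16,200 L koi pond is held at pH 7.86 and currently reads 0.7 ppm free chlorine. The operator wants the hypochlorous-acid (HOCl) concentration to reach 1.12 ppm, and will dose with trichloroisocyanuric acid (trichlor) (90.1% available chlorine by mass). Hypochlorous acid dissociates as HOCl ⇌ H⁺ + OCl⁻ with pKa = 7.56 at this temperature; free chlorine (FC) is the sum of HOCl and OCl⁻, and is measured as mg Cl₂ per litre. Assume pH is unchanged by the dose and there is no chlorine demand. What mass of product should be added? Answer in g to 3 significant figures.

[OCl⁻]/[HOCl] = 10^(pH − pKa) = 10^(7.86 − 7.56) = 1.995; fraction as HOCl = 1/(1 + 1.995) = 0.3339.
Free chlorine required for 1.12 ppm HOCl: 1.12 / 0.3339 = 3.355 ppm.
FC to add: 3.355 − 0.7 = 2.655 mg/L as Cl₂.
Cl₂ equivalent: 2.655 mg/L × 16,200 L = 43.01 g.
Product at 90.1% available Cl: 43.01 / 0.901 = 47.73 g.

47.7 g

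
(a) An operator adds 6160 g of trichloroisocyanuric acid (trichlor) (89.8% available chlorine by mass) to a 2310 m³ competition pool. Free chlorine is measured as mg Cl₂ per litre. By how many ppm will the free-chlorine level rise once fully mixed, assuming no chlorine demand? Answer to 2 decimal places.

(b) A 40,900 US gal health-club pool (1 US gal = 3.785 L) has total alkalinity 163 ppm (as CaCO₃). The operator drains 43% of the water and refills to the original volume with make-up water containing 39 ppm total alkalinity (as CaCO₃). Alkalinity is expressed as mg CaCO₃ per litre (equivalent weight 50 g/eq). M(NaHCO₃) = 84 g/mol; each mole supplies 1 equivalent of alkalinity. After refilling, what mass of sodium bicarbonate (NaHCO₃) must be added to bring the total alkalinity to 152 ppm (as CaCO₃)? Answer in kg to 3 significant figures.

(a) 2.39 ppm; (b) 11.0 kg

(a) Volume: 2310 m³ = 2,310,000 L.
(a) Available chlorine delivered: 6160 g × 0.898 = 5532 g as Cl₂.
(a) Concentration rise: 5532 g / 2,310,000 L = 2.395 mg/L = 2.39 ppm.

(b) Volume: 40,900 US gal × 3.785 L/gal = 154,806 L.
(b) After draining 43% and refilling: 163 × 0.57 + 39 × 0.43 = 109.68 ppm.
(b) Deficit to target: 152 − 109.68 = 42.32 mg/L.
(b) As CaCO₃: 42.32 mg/L × 154,806 L = 6551 g; ÷ 50 g/eq ÷ 1 = 131 mol NaHCO₃.
(b) Mass: 131 × 84 = 11,010 g.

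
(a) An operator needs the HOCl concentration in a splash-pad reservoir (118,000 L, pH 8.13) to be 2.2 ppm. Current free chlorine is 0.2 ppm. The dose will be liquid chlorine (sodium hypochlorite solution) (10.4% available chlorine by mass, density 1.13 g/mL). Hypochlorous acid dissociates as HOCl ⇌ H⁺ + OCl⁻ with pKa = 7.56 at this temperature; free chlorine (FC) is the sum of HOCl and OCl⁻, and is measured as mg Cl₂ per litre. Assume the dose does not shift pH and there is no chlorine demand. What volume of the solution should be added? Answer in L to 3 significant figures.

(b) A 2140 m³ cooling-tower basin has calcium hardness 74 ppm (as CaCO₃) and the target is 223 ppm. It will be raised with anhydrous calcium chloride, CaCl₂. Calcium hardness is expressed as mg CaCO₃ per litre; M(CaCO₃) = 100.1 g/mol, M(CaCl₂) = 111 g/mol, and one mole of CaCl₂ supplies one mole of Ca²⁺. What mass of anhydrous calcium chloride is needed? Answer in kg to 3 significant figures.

(a) [OCl⁻]/[HOCl] = 10^(pH − pKa) = 10^(8.13 − 7.56) = 3.715; fraction as HOCl = 1/(1 + 3.715) = 0.2121.
(a) Free chlorine required for 2.2 ppm HOCl: 2.2 / 0.2121 = 10.37 ppm.
(a) FC to add: 10.37 − 0.2 = 10.17 mg/L as Cl₂.
(a) Cl₂ equivalent: 10.17 mg/L × 118,000 L = 1201 g.
(a) Product at 10.4% available Cl: 1201 / 0.104 = 11,540 g.
(a) Volume: 11,540 g ÷ 1.13 g/mL = 10,220 mL.

(b) Volume: 2140 m³ = 2,140,000 L.
(b) Hardness to add: (223 − 74) = 149 mg/L as CaCO₃ × 2,140,000 L = 318,900 g as CaCO₃.
(b) Moles of Ca²⁺ (1 mol Ca²⁺ ≡ 1 mol CaCO₃): 318,900 / 100.1 g/mol = 3185 mol.
(b) Mass of CaCl₂: 3185 × 111 = 353,600 g.

(a) 10.2 L; (b) 354 kg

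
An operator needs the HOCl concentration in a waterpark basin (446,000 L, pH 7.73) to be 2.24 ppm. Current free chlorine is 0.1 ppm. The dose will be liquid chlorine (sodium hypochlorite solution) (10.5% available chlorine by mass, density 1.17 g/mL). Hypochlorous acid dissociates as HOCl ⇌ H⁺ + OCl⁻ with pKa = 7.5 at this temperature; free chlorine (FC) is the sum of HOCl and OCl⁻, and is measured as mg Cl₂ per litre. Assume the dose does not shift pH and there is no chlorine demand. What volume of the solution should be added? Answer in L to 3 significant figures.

21.6 L

[OCl⁻]/[HOCl] = 10^(pH − pKa) = 10^(7.73 − 7.5) = 1.698; fraction as HOCl = 1/(1 + 1.698) = 0.3706.
Free chlorine required for 2.24 ppm HOCl: 2.24 / 0.3706 = 6.044 ppm.
FC to add: 6.044 − 0.1 = 5.944 mg/L as Cl₂.
Cl₂ equivalent: 5.944 mg/L × 446,000 L = 2651 g.
Product at 10.5% available Cl: 2651 / 0.105 = 25,250 g.
Volume: 25,250 g ÷ 1.17 g/mL = 21,580 mL.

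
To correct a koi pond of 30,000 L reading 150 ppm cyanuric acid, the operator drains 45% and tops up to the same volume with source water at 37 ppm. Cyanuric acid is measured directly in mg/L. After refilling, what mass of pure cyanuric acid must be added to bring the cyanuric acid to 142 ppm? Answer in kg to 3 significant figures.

After draining 45% and refilling: 150 × 0.55 + 37 × 0.45 = 99.15 ppm.
Deficit to target: 142 − 99.15 = 42.85 mg/L.
Mass: 42.85 mg/L × 30,000 L = 1285 g cyanuric acid.

1.29 kg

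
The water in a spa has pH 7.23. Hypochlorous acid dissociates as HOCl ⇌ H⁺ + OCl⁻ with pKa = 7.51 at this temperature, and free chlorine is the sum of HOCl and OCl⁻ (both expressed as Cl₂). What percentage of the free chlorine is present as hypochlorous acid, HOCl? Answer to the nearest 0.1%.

65.6%

[OCl⁻]/[HOCl] = 10^(pH − pKa) = 10^(7.23 − 7.51) = 10^-0.28 = 0.5248.
Fraction as HOCl = 1 / (1 + 0.5248) = 0.6558.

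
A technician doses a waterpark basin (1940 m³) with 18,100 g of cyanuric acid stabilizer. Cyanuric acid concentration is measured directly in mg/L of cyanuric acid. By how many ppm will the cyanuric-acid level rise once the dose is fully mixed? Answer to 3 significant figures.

Volume: 1940 m³ = 1,940,000 L.
Rise: 18,100 g / 1,940,000 L × 1000 = 9.33 mg/L.

9.33 ppm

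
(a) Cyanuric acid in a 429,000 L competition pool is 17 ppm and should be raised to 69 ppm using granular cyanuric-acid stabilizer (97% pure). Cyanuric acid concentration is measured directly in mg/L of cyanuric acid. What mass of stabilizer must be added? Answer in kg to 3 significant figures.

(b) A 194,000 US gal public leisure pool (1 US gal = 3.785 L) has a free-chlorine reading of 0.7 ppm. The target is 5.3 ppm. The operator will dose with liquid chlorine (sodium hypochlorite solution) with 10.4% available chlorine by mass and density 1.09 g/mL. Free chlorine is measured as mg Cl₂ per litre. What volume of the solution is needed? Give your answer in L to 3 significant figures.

(a) CYA to add: (69 − 17) = 52 mg/L × 429,000 L = 22,310 g cyanuric acid.
(a) At 97% purity: 22,310 / 0.97 = 23,000 g product.

(b) Volume: 194,000 US gal × 3.785 L/gal = 734,290 L.
(b) Chlorine deficit: 5.3 − 0.7 = 4.6 ppm = 4.6 mg/L as Cl₂.
(b) Cl₂ equivalent needed: 4.6 mg/L × 734,290 L = 3,378,000 mg = 3378 g.
(b) Product at 10.4% available chlorine: 3378 / 0.104 = 32,480 g.
(b) Volume at density 1.09 g/mL: 32,480 g ÷ 1.09 g/mL = 29,800 mL.

(a) 23.0 kg; (b) 29.8 L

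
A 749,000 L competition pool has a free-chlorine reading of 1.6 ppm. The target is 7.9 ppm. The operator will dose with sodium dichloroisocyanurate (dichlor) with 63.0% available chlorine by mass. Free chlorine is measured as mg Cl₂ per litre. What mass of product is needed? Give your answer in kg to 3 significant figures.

Chlorine deficit: 7.9 − 1.6 = 6.3 ppm = 6.3 mg/L as Cl₂.
Cl₂ equivalent needed: 6.3 mg/L × 749,000 L = 4,719,000 mg = 4719 g.
Product at 63.0% available chlorine: 4719 / 0.63 = 7490 g.

7.49 kg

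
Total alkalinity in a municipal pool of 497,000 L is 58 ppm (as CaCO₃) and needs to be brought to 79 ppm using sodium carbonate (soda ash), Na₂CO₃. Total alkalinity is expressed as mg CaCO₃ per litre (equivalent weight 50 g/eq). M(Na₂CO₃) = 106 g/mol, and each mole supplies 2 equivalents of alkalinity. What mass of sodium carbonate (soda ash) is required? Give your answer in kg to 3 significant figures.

11.1 kg

Alkalinity to add: (79 − 58) = 21 mg/L as CaCO₃ × 497,000 L = 10,440 g as CaCO₃.
Equivalents: 10,440 g ÷ 50 g/eq = 208.7 eq.
Each mole of Na₂CO₃ supplies 2 eq, so 208.7 / 2 = 104.4 mol.
Mass: 104.4 mol × 106 g/mol = 11,060 g.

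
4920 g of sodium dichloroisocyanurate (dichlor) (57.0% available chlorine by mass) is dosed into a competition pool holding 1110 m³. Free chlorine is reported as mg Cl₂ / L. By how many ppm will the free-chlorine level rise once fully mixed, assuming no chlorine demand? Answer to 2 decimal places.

Volume: 1110 m³ = 1,110,000 L.
Available chlorine delivered: 4920 g × 0.57 = 2804 g as Cl₂.
Concentration rise: 2804 g / 1,110,000 L = 2.526 mg/L = 2.53 ppm.

2.53 ppm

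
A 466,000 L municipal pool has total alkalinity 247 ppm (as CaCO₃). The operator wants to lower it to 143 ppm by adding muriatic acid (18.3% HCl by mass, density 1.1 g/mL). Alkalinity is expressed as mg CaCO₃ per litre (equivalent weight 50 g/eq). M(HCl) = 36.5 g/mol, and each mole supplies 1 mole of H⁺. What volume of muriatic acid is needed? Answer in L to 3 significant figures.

176 L

Alkalinity to neutralize: (247 − 143) = 104 mg/L as CaCO₃ × 466,000 L = 48,460 g as CaCO₃.
Equivalents of H⁺ required: 48,460 ÷ 50 g/eq = 969.3 eq = 969.3 mol HCl.
Mass of HCl: 969.3 × 36.5 = 35,380 g.
Mass of 18.3% solution: 35,380 / 0.183 = 193,300 g.
Volume: 193,300 g ÷ 1.1 g/mL = 175,800 mL.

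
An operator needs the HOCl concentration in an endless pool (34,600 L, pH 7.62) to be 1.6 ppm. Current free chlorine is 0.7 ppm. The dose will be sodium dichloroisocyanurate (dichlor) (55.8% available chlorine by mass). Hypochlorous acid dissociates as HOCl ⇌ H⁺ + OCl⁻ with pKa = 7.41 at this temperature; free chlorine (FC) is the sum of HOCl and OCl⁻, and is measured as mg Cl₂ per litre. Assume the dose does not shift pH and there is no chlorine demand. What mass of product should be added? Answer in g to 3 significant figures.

217 g

[OCl⁻]/[HOCl] = 10^(pH − pKa) = 10^(7.62 − 7.41) = 1.622; fraction as HOCl = 1/(1 + 1.622) = 0.3814.
Free chlorine required for 1.6 ppm HOCl: 1.6 / 0.3814 = 4.195 ppm.
FC to add: 4.195 − 0.7 = 3.495 mg/L as Cl₂.
Cl₂ equivalent: 3.495 mg/L × 34,600 L = 120.9 g.
Product at 55.8% available Cl: 120.9 / 0.558 = 216.7 g.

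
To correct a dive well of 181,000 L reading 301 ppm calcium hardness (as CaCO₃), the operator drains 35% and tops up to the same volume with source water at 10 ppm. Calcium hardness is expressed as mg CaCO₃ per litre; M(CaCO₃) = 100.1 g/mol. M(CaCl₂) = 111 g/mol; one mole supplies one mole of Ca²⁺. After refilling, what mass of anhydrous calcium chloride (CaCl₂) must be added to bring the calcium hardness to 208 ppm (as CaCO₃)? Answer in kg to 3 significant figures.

1.78 kg

After draining 35% and refilling: 301 × 0.65 + 10 × 0.35 = 199.15 ppm.
Deficit to target: 208 − 199.15 = 8.85 mg/L.
As CaCO₃: 8.85 mg/L × 181,000 L = 1602 g; ÷ 100.1 = 16 mol Ca²⁺.
Mass: 16 × 111 = 1776 g.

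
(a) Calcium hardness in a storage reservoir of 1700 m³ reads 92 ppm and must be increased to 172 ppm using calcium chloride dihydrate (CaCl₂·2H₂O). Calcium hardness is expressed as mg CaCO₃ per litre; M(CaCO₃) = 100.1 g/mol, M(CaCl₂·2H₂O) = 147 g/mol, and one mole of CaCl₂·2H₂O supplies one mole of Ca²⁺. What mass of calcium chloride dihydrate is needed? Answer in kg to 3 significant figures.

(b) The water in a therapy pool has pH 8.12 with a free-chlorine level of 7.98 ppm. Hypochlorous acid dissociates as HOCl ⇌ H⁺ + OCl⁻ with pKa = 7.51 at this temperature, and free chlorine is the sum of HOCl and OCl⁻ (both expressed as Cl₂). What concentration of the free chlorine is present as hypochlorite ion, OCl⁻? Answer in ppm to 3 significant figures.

(a) Volume: 1700 m³ = 1,700,000 L.
(a) Hardness to add: (172 − 92) = 80 mg/L as CaCO₃ × 1,700,000 L = 136,000 g as CaCO₃.
(a) Moles of Ca²⁺ (1 mol Ca²⁺ ≡ 1 mol CaCO₃): 136,000 / 100.1 g/mol = 1359 mol.
(a) Mass of CaCl₂·2H₂O: 1359 × 147 = 199,700 g.

(b) [OCl⁻]/[HOCl] = 10^(pH − pKa) = 10^(8.12 − 7.51) = 10^0.61 = 4.074.
(b) Fraction as HOCl = 1 / (1 + 4.074) = 0.1971.
(b) OCl⁻ = (1 − 0.1971) × 7.98 ppm = 6.407 ppm.

(a) 200 kg; (b) 6.41 ppm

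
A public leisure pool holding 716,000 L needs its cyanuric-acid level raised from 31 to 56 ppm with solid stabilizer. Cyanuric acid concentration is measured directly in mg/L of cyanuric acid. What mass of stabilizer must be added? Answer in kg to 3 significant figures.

17.9 kg

CYA to add: (56 − 31) = 25 mg/L × 716,000 L = 17,900 g cyanuric acid.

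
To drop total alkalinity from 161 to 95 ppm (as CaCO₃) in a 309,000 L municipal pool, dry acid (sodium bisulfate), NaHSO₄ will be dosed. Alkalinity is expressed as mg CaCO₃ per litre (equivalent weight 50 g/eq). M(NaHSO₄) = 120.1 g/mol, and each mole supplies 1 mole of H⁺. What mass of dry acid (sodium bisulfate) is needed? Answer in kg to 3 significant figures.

Alkalinity to neutralize: (161 − 95) = 66 mg/L as CaCO₃ × 309,000 L = 20,390 g as CaCO₃.
Equivalents of H⁺ required: 20,390 ÷ 50 g/eq = 407.9 eq = 407.9 mol NaHSO₄.
Mass of NaHSO₄: 407.9 × 120.1 = 48,990 g.

49.0 kg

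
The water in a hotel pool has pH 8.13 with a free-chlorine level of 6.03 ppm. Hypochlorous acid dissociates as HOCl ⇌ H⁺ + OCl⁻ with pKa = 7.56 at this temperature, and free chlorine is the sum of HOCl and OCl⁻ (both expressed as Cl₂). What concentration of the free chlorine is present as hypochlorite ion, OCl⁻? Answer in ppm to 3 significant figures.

[OCl⁻]/[HOCl] = 10^(pH − pKa) = 10^(8.13 − 7.56) = 10^0.57 = 3.715.
Fraction as HOCl = 1 / (1 + 3.715) = 0.2121.
OCl⁻ = (1 − 0.2121) × 6.03 ppm = 4.751 ppm.

4.75 ppm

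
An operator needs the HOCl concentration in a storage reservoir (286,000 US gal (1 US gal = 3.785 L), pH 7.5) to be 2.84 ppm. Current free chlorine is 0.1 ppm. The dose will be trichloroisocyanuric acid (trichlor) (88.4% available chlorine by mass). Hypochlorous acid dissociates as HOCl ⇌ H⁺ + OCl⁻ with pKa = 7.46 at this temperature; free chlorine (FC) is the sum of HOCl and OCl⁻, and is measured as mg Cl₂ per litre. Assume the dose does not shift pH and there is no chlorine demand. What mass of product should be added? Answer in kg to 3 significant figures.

Volume: 286,000 US gal × 3.785 L/gal = 1,082,510 L.
[OCl⁻]/[HOCl] = 10^(pH − pKa) = 10^(7.5 − 7.46) = 1.096; fraction as HOCl = 1/(1 + 1.096) = 0.477.
Free chlorine required for 2.84 ppm HOCl: 2.84 / 0.477 = 5.954 ppm.
FC to add: 5.954 − 0.1 = 5.854 mg/L as Cl₂.
Cl₂ equivalent: 5.854 mg/L × 1,082,510 L = 6337 g.
Product at 88.4% available Cl: 6337 / 0.884 = 7169 g.

7.17 kg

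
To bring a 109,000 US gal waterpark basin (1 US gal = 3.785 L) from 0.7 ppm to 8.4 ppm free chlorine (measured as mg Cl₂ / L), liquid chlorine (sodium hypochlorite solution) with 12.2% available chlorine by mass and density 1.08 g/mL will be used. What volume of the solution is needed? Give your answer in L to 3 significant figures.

24.1 L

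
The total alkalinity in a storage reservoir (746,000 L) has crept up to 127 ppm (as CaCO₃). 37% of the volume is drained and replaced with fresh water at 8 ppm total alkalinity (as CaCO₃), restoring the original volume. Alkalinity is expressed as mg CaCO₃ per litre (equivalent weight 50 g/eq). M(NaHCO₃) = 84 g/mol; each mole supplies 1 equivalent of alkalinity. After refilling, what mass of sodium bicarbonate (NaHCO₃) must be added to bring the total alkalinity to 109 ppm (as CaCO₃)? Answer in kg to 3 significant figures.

32.6 kg

After draining 37% and refilling: 127 × 0.63 + 8 × 0.37 = 82.97 ppm.
Deficit to target: 109 − 82.97 = 26.03 mg/L.
As CaCO₃: 26.03 mg/L × 746,000 L = 19,420 g; ÷ 50 g/eq ÷ 1 = 388.4 mol NaHCO₃.
Mass: 388.4 × 84 = 32,620 g.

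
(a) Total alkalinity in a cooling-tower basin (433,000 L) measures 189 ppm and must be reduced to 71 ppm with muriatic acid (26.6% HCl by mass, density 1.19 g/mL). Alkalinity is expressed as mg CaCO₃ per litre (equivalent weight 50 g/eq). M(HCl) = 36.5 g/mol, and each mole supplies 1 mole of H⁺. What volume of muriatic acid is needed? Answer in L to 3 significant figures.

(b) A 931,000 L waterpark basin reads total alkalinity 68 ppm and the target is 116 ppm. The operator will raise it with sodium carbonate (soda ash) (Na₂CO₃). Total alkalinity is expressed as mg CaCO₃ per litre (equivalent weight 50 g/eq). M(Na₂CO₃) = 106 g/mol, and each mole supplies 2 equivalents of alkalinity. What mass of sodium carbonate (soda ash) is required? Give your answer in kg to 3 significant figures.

(a) 118 L; (b) 47.4 kg

(a) Alkalinity to neutralize: (189 − 71) = 118 mg/L as CaCO₃ × 433,000 L = 51,090 g as CaCO₃.
(a) Equivalents of H⁺ required: 51,090 ÷ 50 g/eq = 1022 eq = 1022 mol HCl.
(a) Mass of HCl: 1022 × 36.5 = 37,300 g.
(a) Mass of 26.6% solution: 37,300 / 0.266 = 140,200 g.
(a) Volume: 140,200 g ÷ 1.19 g/mL = 117,800 mL.

(b) Alkalinity to add: (116 − 68) = 48 mg/L as CaCO₃ × 931,000 L = 44,690 g as CaCO₃.
(b) Equivalents: 44,690 g ÷ 50 g/eq = 893.8 eq.
(b) Each mole of Na₂CO₃ supplies 2 eq, so 893.8 / 2 = 446.9 mol.
(b) Mass: 446.9 mol × 106 g/mol = 47,370 g.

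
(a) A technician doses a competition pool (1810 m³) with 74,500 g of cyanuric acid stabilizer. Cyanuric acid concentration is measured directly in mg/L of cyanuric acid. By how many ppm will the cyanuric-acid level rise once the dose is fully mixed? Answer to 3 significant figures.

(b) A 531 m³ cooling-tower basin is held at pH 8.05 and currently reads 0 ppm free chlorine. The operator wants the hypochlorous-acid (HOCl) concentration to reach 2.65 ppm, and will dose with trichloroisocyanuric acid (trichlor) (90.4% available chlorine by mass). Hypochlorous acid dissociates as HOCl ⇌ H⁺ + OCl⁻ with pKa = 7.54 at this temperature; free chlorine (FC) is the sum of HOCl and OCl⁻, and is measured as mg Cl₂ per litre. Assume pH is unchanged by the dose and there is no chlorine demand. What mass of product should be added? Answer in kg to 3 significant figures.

(a) 41.2 ppm; (b) 6.59 kg

(a) Volume: 1810 m³ = 1,810,000 L.
(a) Rise: 74,500 g / 1,810,000 L × 1000 = 41.16 mg/L.

(b) Volume: 531 m³ = 531,000 L.
(b) [OCl⁻]/[HOCl] = 10^(pH − pKa) = 10^(8.05 − 7.54) = 3.236; fraction as HOCl = 1/(1 + 3.236) = 0.2361.
(b) Free chlorine required for 2.65 ppm HOCl: 2.65 / 0.2361 = 11.23 ppm.
(b) FC to add: 11.23 − 0 = 11.23 mg/L as Cl₂.
(b) Cl₂ equivalent: 11.23 mg/L × 531,000 L = 5961 g.
(b) Product at 90.4% available Cl: 5961 / 0.904 = 6594 g.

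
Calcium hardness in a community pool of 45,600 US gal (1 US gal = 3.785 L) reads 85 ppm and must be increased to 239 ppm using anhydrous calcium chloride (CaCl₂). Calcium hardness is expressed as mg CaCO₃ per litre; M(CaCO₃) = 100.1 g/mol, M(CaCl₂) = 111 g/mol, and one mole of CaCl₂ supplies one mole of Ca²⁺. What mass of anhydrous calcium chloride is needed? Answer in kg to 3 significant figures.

Volume: 45,600 US gal × 3.785 L/gal = 172,596 L.
Hardness to add: (239 − 85) = 154 mg/L as CaCO₃ × 172,596 L = 26,580 g as CaCO₃.
Moles of Ca²⁺ (1 mol Ca²⁺ ≡ 1 mol CaCO₃): 26,580 / 100.1 g/mol = 265.5 mol.
Mass of CaCl₂: 265.5 × 111 = 29,470 g.

29.5 kg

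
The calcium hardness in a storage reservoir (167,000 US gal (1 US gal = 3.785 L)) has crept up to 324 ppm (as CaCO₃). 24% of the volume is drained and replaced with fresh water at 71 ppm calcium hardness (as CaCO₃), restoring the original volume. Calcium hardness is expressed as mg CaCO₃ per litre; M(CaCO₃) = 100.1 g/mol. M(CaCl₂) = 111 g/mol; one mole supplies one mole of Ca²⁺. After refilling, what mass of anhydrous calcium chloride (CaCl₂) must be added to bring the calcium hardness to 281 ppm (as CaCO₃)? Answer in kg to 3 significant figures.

Volume: 167,000 US gal × 3.785 L/gal = 632,095 L.
After draining 24% and refilling: 324 × 0.76 + 71 × 0.24 = 263.28 ppm.
Deficit to target: 281 − 263.28 = 17.72 mg/L.
As CaCO₃: 17.72 mg/L × 632,095 L = 11,200 g; ÷ 100.1 = 111.9 mol Ca²⁺.
Mass: 111.9 × 111 = 12,420 g.

12.4 kg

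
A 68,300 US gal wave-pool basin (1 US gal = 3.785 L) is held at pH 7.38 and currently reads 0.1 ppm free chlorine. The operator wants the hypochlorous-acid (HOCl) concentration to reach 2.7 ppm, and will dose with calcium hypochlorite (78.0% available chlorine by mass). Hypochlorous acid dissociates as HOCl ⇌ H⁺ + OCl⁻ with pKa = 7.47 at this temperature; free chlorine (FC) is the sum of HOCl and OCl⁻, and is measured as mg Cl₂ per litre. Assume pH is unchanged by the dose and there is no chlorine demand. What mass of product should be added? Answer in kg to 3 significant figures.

Volume: 68,300 US gal × 3.785 L/gal = 258,516 L.
[OCl⁻]/[HOCl] = 10^(pH − pKa) = 10^(7.38 − 7.47) = 0.8128; fraction as HOCl = 1/(1 + 0.8128) = 0.5516.
Free chlorine required for 2.7 ppm HOCl: 2.7 / 0.5516 = 4.895 ppm.
FC to add: 4.895 − 0.1 = 4.795 mg/L as Cl₂.
Cl₂ equivalent: 4.795 mg/L × 258,516 L = 1239 g.
Product at 78.0% available Cl: 1239 / 0.78 = 1589 g.

1.59 kg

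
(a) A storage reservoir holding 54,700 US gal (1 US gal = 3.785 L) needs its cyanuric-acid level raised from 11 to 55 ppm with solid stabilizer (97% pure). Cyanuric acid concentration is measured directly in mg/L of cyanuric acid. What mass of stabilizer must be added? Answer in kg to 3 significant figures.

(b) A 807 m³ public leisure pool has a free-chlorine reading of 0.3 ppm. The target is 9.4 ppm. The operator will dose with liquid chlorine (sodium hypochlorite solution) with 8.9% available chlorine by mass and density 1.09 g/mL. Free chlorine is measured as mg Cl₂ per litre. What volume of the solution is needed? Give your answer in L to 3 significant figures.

(a) Volume: 54,700 US gal × 3.785 L/gal = 207,040 L.
(a) CYA to add: (55 − 11) = 44 mg/L × 207,040 L = 9110 g cyanuric acid.
(a) At 97% purity: 9110 / 0.97 = 9391 g product.

(b) Volume: 807 m³ = 807,000 L.
(b) Chlorine deficit: 9.4 − 0.3 = 9.1 ppm = 9.1 mg/L as Cl₂.
(b) Cl₂ equivalent needed: 9.1 mg/L × 807,000 L = 7,344,000 mg = 7344 g.
(b) Product at 8.9% available chlorine: 7344 / 0.089 = 82,510 g.
(b) Volume at density 1.09 g/mL: 82,510 g ÷ 1.09 g/mL = 75,700 mL.

(a) 9.39 kg; (b) 75.7 L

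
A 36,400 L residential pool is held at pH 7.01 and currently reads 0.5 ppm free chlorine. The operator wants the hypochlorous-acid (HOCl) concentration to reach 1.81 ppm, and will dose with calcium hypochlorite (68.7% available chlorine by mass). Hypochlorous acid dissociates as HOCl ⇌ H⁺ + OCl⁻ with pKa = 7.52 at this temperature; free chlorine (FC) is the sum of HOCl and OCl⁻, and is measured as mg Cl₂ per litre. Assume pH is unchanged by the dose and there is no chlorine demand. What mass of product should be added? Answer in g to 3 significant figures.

99.0 g

[OCl⁻]/[HOCl] = 10^(pH − pKa) = 10^(7.01 − 7.52) = 0.309; fraction as HOCl = 1/(1 + 0.309) = 0.7639.
Free chlorine required for 1.81 ppm HOCl: 1.81 / 0.7639 = 2.369 ppm.
FC to add: 2.369 − 0.5 = 1.869 mg/L as Cl₂.
Cl₂ equivalent: 1.869 mg/L × 36,400 L = 68.04 g.
Product at 68.7% available Cl: 68.04 / 0.687 = 99.05 g.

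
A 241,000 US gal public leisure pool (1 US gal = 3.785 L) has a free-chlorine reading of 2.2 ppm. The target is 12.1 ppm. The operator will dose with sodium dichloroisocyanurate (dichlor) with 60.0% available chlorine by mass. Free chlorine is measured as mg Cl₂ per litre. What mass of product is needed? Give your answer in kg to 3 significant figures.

15.1 kg

Volume: 241,000 US gal × 3.785 L/gal = 912,185 L.
Chlorine deficit: 12.1 − 2.2 = 9.9 ppm = 9.9 mg/L as Cl₂.
Cl₂ equivalent needed: 9.9 mg/L × 912,185 L = 9,031,000 mg = 9031 g.
Product at 60.0% available chlorine: 9031 / 0.6 = 15,050 g.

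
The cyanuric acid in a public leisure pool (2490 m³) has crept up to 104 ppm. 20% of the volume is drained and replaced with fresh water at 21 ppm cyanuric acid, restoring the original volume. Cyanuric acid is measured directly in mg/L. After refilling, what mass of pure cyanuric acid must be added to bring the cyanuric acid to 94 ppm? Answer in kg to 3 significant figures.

16.4 kg

Volume: 2490 m³ = 2,490,000 L.
After draining 20% and refilling: 104 × 0.80 + 21 × 0.20 = 87.4 ppm.
Deficit to target: 94 − 87.4 = 6.6 mg/L.
Mass: 6.6 mg/L × 2,490,000 L = 16,430 g cyanuric acid.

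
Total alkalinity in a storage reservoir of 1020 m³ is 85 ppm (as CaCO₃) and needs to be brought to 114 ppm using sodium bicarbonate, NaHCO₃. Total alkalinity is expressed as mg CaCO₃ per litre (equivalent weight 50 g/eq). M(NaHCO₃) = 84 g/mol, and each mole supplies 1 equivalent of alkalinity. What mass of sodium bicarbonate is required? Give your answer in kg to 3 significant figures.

Volume: 1020 m³ = 1,020,000 L.
Alkalinity to add: (114 − 85) = 29 mg/L as CaCO₃ × 1,020,000 L = 29,580 g as CaCO₃.
Equivalents: 29,580 g ÷ 50 g/eq = 591.6 eq.
NaHCO₃ supplies 1 eq per mole → 591.6 mol.
Mass: 591.6 mol × 84 g/mol = 49,690 g.

49.7 kg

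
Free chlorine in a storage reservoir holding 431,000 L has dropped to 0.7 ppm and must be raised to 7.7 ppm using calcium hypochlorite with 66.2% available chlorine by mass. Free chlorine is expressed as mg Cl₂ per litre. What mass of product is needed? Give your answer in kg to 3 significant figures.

4.56 kg

Chlorine deficit: 7.7 − 0.7 = 7 ppm = 7 mg/L as Cl₂.
Cl₂ equivalent needed: 7 mg/L × 431,000 L = 3,017,000 mg = 3017 g.
Product at 66.2% available chlorine: 3017 / 0.662 = 4557 g.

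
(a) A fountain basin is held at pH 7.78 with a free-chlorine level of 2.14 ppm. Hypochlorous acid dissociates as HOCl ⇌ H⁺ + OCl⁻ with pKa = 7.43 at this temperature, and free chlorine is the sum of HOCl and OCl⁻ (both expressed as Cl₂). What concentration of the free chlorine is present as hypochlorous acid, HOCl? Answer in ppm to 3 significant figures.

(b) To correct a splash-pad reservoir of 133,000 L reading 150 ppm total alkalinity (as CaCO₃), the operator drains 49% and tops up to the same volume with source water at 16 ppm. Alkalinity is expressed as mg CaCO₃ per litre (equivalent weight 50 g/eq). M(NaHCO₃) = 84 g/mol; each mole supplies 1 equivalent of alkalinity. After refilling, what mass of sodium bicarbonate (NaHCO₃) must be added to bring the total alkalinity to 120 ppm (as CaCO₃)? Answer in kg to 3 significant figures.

(a) [OCl⁻]/[HOCl] = 10^(pH − pKa) = 10^(7.78 − 7.43) = 10^0.35 = 2.239.
(a) Fraction as HOCl = 1 / (1 + 2.239) = 0.3088.
(a) HOCl = 0.3088 × 2.14 ppm = 0.6608 ppm.

(b) After draining 49% and refilling: 150 × 0.51 + 16 × 0.49 = 84.34 ppm.
(b) Deficit to target: 120 − 84.34 = 35.66 mg/L.
(b) As CaCO₃: 35.66 mg/L × 133,000 L = 4743 g; ÷ 50 g/eq ÷ 1 = 94.86 mol NaHCO₃.
(b) Mass: 94.86 × 84 = 7968 g.

(a) 0.661 ppm; (b) 7.97 kg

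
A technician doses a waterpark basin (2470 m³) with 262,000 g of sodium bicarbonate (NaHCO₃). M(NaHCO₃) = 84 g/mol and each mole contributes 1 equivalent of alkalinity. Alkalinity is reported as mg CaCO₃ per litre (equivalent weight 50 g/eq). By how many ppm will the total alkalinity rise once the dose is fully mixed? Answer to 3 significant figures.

Volume: 2470 m³ = 2,470,000 L.
Moles of NaHCO₃: 262,000 g ÷ 84 g/mol = 3119 mol → 3119 eq of alkalinity.
As CaCO₃: 3119 eq × 50 g/eq = 156,000 g.
Rise: 156,000 g / 2,470,000 L × 1000 = 63.14 mg/L.

63.1 ppm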